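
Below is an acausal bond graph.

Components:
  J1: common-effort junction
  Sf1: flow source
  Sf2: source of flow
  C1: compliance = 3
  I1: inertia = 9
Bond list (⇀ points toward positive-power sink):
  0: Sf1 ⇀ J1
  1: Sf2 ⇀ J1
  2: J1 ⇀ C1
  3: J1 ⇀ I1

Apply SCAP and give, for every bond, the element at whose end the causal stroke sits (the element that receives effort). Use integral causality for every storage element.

β0 stroke at Sf1
β1 stroke at Sf2
β2 stroke at J1
β3 stroke at I1

β0 |Sf1  (source Sf1 imposes f)
β1 |Sf2  (source Sf2 imposes f)
β2 |J1  (prefer integral on C1)
β3 |I1  (J1 effort already set via bond 2)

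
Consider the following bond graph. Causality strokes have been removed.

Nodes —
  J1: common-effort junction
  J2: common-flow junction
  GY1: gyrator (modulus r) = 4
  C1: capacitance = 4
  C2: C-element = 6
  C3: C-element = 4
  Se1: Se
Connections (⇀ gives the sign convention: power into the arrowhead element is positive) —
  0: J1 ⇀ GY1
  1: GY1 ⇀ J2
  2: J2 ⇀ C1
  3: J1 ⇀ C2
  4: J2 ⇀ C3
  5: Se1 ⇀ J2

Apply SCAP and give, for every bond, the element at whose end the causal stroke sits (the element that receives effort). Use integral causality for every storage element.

b5 stroke→J2  (Se1: effort source, stroke at far end)
b2 stroke→J2  (C1 outputs effort q/C1)
b3 stroke→J1  (C2: C, integral causality)
b0 stroke→GY1  (J1: bond 3 brought effort, rest push out)
b1 stroke→GY1  (GY1: gyrator matches bond 0)
b4 stroke→J2  (1-jn J2 has f-setter on 1)

β0 stroke at GY1
β1 stroke at GY1
β2 stroke at J2
β3 stroke at J1
β4 stroke at J2
β5 stroke at J2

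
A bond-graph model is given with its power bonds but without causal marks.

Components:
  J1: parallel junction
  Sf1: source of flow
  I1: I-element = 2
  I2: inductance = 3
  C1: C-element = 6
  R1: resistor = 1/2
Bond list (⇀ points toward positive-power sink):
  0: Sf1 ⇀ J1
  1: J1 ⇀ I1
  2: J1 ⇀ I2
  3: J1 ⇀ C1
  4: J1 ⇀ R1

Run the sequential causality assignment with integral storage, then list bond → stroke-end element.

b0 stroke at Sf1
b1 stroke at I1
b2 stroke at I2
b3 stroke at J1
b4 stroke at R1

b0 stroke at Sf1  (source Sf1 imposes f)
b1 stroke at I1  (I1 outputs flow p/I1)
b2 stroke at I2  (I2 integral (f out))
b3 stroke at J1  (C1 integral (e out))
b4 stroke at R1  (0-jn J1 has e-setter on 3)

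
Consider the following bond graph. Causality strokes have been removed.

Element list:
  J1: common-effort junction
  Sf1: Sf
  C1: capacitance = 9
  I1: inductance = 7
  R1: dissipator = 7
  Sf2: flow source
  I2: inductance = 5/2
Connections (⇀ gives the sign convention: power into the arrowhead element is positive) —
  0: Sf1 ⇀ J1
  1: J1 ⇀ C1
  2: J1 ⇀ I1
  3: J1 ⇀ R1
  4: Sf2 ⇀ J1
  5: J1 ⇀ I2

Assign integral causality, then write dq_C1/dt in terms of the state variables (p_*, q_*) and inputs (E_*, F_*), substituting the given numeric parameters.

b0 stroke→Sf1  (Sf1 fixes flow; stroke at Sf1)
b4 stroke→Sf2  (Sf2 fixes flow; stroke at Sf2)
b1 stroke→J1  (C1 outputs effort q/C1)
b2 stroke→I1  (J1 effort already set via bond 1)
b3 stroke→R1  (J1 effort already set via bond 1)
b5 stroke→I2  (common-e at J1 fixed by 1)

dq_C1/dt = F_Sf1 + F_Sf2 - p_I1/7 - 2*p_I2/5 - q_C1/63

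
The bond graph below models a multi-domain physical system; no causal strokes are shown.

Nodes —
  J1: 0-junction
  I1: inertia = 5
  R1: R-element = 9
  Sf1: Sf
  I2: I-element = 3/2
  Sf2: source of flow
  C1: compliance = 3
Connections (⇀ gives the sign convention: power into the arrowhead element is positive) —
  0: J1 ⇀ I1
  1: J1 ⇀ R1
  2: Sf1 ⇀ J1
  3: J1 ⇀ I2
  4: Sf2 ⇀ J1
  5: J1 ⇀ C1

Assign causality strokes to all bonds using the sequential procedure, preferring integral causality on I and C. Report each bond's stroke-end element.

bond 2 stroke at Sf1  (Sf1 (Sf) sets flow on bond)
bond 4 stroke at Sf2  (Sf2 fixes flow; stroke at Sf2)
bond 0 stroke at I1  (I1 integral (f out))
bond 3 stroke at I2  (prefer integral on I2)
bond 5 stroke at J1  (prefer integral on C1)
bond 1 stroke at R1  (common-e at J1 fixed by 5)

β0 stroke at I1
β1 stroke at R1
β2 stroke at Sf1
β3 stroke at I2
β4 stroke at Sf2
β5 stroke at J1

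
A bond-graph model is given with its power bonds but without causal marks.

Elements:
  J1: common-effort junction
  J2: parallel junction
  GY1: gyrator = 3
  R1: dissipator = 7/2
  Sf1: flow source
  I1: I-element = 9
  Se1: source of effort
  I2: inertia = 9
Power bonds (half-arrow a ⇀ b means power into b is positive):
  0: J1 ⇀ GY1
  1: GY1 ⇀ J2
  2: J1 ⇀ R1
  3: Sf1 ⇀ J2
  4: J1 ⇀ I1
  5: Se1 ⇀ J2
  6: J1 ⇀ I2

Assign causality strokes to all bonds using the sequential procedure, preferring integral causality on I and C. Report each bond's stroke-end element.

b3 stroke→Sf1  (Sf1 fixes flow; stroke at Sf1)
b5 stroke→J2  (Se1 (Se) sets effort on bond)
b1 stroke→GY1  (J2: bond 5 brought effort, rest push out)
b0 stroke→GY1  (through GY1, causality inverts; strokes same side of GY1)
b4 stroke→I1  (prefer integral on I1)
b6 stroke→I2  (I2 integral (f out))
b2 stroke→J1  (J1: last free bond brings effort in)

b0 |GY1
b1 |GY1
b2 |J1
b3 |Sf1
b4 |I1
b5 |J2
b6 |I2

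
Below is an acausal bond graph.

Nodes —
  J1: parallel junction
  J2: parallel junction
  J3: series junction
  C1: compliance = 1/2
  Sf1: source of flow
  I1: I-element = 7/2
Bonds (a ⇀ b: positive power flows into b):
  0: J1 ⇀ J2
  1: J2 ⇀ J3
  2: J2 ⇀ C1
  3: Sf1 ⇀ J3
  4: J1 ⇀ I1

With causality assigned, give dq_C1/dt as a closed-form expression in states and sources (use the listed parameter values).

bond 3 stroke→Sf1  (Sf1 (Sf) sets flow on bond)
bond 1 stroke→J3  (common-f at J3 fixed by 3)
bond 2 stroke→J2  (C1: C, integral causality)
bond 0 stroke→J1  (common-e at J2 fixed by 2)
bond 4 stroke→I1  (common-e at J1 fixed by 0)

dq_C1/dt = -F_Sf1 - 2*p_I1/7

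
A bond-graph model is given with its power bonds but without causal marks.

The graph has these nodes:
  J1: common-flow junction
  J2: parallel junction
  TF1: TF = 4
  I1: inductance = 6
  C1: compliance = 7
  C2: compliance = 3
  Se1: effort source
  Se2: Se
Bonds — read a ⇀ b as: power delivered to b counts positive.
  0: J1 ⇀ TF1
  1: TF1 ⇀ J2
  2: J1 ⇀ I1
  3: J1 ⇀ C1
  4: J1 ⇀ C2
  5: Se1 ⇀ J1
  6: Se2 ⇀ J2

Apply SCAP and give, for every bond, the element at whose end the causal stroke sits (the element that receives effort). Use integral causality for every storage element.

#0 stroke at J1
#1 stroke at TF1
#2 stroke at I1
#3 stroke at J1
#4 stroke at J1
#5 stroke at J1
#6 stroke at J2

#5 →J1  (Se1: effort source, stroke at far end)
#6 →J2  (source Se2 imposes e)
#1 →TF1  (J2 effort already set via bond 6)
#0 →J1  (TF1: transformer flips bond 1)
#2 →I1  (I1 integral (f out))
#3 →J1  (J1: bond 2 brought flow, rest push out)
#4 →J1  (1-jn J1 has f-setter on 2)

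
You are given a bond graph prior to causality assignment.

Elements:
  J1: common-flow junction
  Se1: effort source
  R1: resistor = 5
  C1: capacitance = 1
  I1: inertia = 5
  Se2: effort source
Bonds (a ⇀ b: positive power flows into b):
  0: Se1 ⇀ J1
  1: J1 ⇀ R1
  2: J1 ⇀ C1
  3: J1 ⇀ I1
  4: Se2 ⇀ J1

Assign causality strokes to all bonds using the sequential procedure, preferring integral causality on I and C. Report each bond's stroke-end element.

bond 0 →J1  (Se1 (Se) sets effort on bond)
bond 4 →J1  (source Se2 imposes e)
bond 2 →J1  (C1: C, integral causality)
bond 3 →I1  (I1: I, integral causality)
bond 1 →J1  (common-f at J1 fixed by 3)

b0 stroke at J1
b1 stroke at J1
b2 stroke at J1
b3 stroke at I1
b4 stroke at J1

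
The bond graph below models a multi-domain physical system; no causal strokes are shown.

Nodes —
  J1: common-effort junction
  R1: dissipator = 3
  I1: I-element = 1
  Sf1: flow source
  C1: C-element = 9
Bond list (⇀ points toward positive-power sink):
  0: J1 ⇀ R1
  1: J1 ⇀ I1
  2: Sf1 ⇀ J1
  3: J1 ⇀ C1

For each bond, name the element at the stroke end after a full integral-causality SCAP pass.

β2 |Sf1  (source Sf1 imposes f)
β1 |I1  (I1 outputs flow p/I1)
β3 |J1  (C1 outputs effort q/C1)
β0 |R1  (common-e at J1 fixed by 3)

b0 |R1
b1 |I1
b2 |Sf1
b3 |J1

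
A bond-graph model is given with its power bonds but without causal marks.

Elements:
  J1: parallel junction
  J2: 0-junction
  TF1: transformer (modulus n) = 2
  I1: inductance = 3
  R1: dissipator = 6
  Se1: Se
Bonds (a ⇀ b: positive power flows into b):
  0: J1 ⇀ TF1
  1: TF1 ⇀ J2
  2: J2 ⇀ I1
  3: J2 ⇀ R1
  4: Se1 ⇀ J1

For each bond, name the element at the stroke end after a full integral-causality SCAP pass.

b4 stroke→J1  (Se1 fixes effort; stroke away)
b0 stroke→TF1  (common-e at J1 fixed by 4)
b1 stroke→J2  (TF1: transformer flips bond 0)
b2 stroke→I1  (J2: bond 1 brought effort, rest push out)
b3 stroke→R1  (J2: bond 1 brought effort, rest push out)

b0 stroke→TF1
b1 stroke→J2
b2 stroke→I1
b3 stroke→R1
b4 stroke→J1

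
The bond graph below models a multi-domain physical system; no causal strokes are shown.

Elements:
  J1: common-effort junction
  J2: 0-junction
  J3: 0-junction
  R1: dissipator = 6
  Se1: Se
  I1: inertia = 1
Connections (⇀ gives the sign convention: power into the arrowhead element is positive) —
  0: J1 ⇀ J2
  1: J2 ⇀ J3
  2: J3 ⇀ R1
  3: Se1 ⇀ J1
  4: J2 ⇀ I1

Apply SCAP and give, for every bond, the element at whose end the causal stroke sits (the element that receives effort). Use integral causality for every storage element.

bond 3 stroke at J1  (Se1: effort source, stroke at far end)
bond 0 stroke at J2  (J1: bond 3 brought effort, rest push out)
bond 1 stroke at J3  (common-e at J2 fixed by 0)
bond 4 stroke at I1  (common-e at J2 fixed by 0)
bond 2 stroke at R1  (0-jn J3 has e-setter on 1)

β0 stroke→J2
β1 stroke→J3
β2 stroke→R1
β3 stroke→J1
β4 stroke→I1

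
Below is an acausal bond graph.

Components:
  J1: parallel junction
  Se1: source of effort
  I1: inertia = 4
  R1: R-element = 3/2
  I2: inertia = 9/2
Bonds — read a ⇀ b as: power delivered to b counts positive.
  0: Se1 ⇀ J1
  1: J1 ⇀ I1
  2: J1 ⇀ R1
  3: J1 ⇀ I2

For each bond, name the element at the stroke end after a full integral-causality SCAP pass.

bond 0 →J1  (Se1 (Se) sets effort on bond)
bond 1 →I1  (common-e at J1 fixed by 0)
bond 2 →R1  (0-jn J1 has e-setter on 0)
bond 3 →I2  (J1 effort already set via bond 0)

b0 stroke at J1
b1 stroke at I1
b2 stroke at R1
b3 stroke at I2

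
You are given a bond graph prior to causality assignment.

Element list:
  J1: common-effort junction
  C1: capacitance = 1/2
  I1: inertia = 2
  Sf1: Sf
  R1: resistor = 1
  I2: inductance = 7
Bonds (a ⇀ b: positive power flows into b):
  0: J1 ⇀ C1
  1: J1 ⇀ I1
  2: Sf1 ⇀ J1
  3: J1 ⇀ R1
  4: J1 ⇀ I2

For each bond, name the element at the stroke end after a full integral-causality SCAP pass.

β2 stroke→Sf1  (source Sf1 imposes f)
β0 stroke→J1  (C1 integral (e out))
β1 stroke→I1  (common-e at J1 fixed by 0)
β3 stroke→R1  (J1 effort already set via bond 0)
β4 stroke→I2  (J1: bond 0 brought effort, rest push out)

#0 |J1
#1 |I1
#2 |Sf1
#3 |R1
#4 |I2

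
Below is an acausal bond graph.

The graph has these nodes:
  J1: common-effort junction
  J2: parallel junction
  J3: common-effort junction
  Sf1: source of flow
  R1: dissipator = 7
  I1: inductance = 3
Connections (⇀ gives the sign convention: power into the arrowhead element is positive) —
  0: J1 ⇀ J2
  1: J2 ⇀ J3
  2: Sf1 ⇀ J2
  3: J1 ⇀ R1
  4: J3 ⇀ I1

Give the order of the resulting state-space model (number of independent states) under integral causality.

#2 stroke at Sf1  (Sf1: flow source, stroke at near end)
#4 stroke at I1  (I1: I, integral causality)
#1 stroke at J3  (closing 0-jn rule on J3)
#0 stroke at J2  (closing 0-jn rule on J2)
#3 stroke at J1  (J1 needs exactly one e-in)

1  (I1 all integral)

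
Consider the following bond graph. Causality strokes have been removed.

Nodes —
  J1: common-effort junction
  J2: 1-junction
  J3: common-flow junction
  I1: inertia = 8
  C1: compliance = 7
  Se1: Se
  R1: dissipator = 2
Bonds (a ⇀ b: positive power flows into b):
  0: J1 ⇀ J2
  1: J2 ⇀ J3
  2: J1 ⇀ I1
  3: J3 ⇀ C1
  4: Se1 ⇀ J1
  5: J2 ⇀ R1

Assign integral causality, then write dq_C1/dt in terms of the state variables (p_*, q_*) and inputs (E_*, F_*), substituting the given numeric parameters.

dq_C1/dt = E_Se1/2 - q_C1/14

b4 stroke→J1  (Se1 (Se) sets effort on bond)
b0 stroke→J2  (common-e at J1 fixed by 4)
b2 stroke→I1  (J1: bond 4 brought effort, rest push out)
b3 stroke→J3  (prefer integral on C1)
b1 stroke→J2  (J3 needs exactly one f-in)
b5 stroke→R1  (J2 needs exactly one f-in)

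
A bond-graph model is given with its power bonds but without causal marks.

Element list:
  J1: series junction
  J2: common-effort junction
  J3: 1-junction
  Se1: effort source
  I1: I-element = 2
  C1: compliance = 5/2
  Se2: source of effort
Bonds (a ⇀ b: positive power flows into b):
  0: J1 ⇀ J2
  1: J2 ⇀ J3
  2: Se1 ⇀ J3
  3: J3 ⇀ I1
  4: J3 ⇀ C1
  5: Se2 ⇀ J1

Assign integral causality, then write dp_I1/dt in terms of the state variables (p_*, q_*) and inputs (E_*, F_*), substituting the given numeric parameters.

#2 →J3  (Se1 (Se) sets effort on bond)
#5 →J1  (Se2 fixes effort; stroke away)
#0 →J2  (J1: last free bond brings flow in)
#1 →J3  (J2: bond 0 brought effort, rest push out)
#3 →I1  (I1 outputs flow p/I1)
#4 →J3  (common-f at J3 fixed by 3)

dp_I1/dt = E_Se1 + E_Se2 - 2*q_C1/5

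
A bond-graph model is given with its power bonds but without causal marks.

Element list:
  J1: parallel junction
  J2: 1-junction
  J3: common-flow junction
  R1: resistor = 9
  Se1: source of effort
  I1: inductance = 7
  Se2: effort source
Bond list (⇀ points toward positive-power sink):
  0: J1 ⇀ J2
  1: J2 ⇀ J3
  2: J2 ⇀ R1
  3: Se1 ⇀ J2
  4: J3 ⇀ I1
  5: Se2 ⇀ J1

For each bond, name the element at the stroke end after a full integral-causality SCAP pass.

β0 →J2
β1 →J3
β2 →J2
β3 →J2
β4 →I1
β5 →J1

β3 |J2  (Se1 (Se) sets effort on bond)
β5 |J1  (source Se2 imposes e)
β0 |J2  (J1: bond 5 brought effort, rest push out)
β4 |I1  (prefer integral on I1)
β1 |J3  (common-f at J3 fixed by 4)
β2 |J2  (J2 flow already set via bond 1)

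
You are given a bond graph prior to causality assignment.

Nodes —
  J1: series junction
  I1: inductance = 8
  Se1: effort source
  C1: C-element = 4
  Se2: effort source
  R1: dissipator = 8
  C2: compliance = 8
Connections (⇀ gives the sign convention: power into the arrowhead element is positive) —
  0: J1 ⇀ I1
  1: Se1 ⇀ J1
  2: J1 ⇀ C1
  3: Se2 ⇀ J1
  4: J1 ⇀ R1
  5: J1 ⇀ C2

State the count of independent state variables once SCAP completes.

3  (C1, C2, I1 all integral)

#1 |J1  (Se1 (Se) sets effort on bond)
#3 |J1  (Se2 (Se) sets effort on bond)
#0 |I1  (I1 outputs flow p/I1)
#2 |J1  (1-jn J1 has f-setter on 0)
#4 |J1  (common-f at J1 fixed by 0)
#5 |J1  (common-f at J1 fixed by 0)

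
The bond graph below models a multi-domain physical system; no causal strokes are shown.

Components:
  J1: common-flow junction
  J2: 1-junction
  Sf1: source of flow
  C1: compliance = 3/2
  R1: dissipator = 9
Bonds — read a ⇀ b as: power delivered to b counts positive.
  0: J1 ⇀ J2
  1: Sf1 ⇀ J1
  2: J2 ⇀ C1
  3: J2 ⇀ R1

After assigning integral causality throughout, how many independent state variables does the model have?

β1 stroke at Sf1  (source Sf1 imposes f)
β0 stroke at J1  (J1 flow already set via bond 1)
β2 stroke at J2  (common-f at J2 fixed by 0)
β3 stroke at J2  (J2 flow already set via bond 0)

1  (C1 all integral)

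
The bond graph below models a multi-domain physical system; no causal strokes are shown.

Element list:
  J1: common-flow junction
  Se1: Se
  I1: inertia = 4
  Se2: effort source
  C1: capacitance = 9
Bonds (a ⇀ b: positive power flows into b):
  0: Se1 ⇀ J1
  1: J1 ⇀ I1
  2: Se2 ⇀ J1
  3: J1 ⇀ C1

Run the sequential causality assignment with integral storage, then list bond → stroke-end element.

#0 →J1  (Se1 fixes effort; stroke away)
#2 →J1  (Se2 (Se) sets effort on bond)
#1 →I1  (prefer integral on I1)
#3 →J1  (common-f at J1 fixed by 1)

#0 →J1
#1 →I1
#2 →J1
#3 →J1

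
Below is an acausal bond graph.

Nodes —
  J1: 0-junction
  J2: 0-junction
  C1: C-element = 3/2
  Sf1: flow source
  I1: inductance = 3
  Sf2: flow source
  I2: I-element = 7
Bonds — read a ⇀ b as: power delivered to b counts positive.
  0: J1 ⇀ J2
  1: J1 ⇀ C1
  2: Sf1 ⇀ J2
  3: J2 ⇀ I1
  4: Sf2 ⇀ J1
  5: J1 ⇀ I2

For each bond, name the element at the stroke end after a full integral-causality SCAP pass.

bond 0 |J2
bond 1 |J1
bond 2 |Sf1
bond 3 |I1
bond 4 |Sf2
bond 5 |I2

β2 stroke at Sf1  (Sf1 fixes flow; stroke at Sf1)
β4 stroke at Sf2  (Sf2: flow source, stroke at near end)
β1 stroke at J1  (C1: C, integral causality)
β0 stroke at J2  (0-jn J1 has e-setter on 1)
β5 stroke at I2  (common-e at J1 fixed by 1)
β3 stroke at I1  (J2: bond 0 brought effort, rest push out)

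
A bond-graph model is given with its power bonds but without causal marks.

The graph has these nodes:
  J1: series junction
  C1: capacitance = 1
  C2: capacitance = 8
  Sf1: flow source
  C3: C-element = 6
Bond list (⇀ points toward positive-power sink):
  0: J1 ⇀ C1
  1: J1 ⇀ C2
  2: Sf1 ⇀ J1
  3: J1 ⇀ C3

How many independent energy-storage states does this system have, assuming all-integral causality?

3  (C1, C2, C3 all integral)

bond 2 →Sf1  (Sf1 fixes flow; stroke at Sf1)
bond 0 →J1  (J1 flow already set via bond 2)
bond 1 →J1  (common-f at J1 fixed by 2)
bond 3 →J1  (J1 flow already set via bond 2)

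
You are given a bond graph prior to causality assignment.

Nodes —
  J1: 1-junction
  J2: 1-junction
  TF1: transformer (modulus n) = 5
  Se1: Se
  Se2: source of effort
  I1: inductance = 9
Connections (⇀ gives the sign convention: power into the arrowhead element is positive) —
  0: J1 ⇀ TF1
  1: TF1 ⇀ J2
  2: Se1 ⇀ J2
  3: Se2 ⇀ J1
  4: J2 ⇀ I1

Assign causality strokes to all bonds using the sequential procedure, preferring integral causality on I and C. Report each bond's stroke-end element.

bond 2 |J2  (Se1 (Se) sets effort on bond)
bond 3 |J1  (source Se2 imposes e)
bond 0 |TF1  (J1 needs exactly one f-in)
bond 1 |J2  (through TF1, causality passes straight; one stroke at TF1)
bond 4 |I1  (J2: last free bond brings flow in)

#0 →TF1
#1 →J2
#2 →J2
#3 →J1
#4 →I1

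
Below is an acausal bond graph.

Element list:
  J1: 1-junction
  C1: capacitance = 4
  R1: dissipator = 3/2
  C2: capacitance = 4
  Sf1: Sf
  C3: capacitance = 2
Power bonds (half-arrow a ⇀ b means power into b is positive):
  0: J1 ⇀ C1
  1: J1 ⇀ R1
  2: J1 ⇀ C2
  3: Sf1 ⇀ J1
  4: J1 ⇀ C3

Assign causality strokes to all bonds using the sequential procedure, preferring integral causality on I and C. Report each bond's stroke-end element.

bond 0 |J1
bond 1 |J1
bond 2 |J1
bond 3 |Sf1
bond 4 |J1

#3 stroke at Sf1  (Sf1 fixes flow; stroke at Sf1)
#0 stroke at J1  (J1 flow already set via bond 3)
#1 stroke at J1  (common-f at J1 fixed by 3)
#2 stroke at J1  (J1 flow already set via bond 3)
#4 stroke at J1  (J1: bond 3 brought flow, rest push out)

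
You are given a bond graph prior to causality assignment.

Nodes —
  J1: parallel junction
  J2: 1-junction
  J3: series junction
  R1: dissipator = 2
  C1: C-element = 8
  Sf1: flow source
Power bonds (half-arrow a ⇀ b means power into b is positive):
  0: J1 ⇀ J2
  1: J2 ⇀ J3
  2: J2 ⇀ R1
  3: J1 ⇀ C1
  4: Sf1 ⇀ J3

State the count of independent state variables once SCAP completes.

1  (C1 all integral)

β4 stroke at Sf1  (Sf1: flow source, stroke at near end)
β1 stroke at J3  (common-f at J3 fixed by 4)
β0 stroke at J2  (J2: bond 1 brought flow, rest push out)
β2 stroke at J2  (1-jn J2 has f-setter on 1)
β3 stroke at J1  (only one effort-in slot at J1)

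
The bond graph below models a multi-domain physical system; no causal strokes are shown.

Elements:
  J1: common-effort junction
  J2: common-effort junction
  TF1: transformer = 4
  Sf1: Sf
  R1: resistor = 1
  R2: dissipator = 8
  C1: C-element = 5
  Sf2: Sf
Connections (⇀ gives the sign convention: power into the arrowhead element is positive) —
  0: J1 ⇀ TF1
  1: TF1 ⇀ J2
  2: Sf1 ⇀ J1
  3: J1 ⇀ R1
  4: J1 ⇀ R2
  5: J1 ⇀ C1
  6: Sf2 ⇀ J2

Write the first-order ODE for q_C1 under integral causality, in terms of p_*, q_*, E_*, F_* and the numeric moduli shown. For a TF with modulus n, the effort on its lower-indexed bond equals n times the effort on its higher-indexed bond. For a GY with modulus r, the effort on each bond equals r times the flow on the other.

dq_C1/dt = F_Sf1 + F_Sf2/4 - 9*q_C1/40

#2 stroke at Sf1  (Sf1: flow source, stroke at near end)
#6 stroke at Sf2  (Sf2 fixes flow; stroke at Sf2)
#1 stroke at J2  (closing 0-jn rule on J2)
#0 stroke at TF1  (TF TF1: opposite of bond 1)
#5 stroke at J1  (C1 integral (e out))
#3 stroke at R1  (J1 effort already set via bond 5)
#4 stroke at R2  (J1 effort already set via bond 5)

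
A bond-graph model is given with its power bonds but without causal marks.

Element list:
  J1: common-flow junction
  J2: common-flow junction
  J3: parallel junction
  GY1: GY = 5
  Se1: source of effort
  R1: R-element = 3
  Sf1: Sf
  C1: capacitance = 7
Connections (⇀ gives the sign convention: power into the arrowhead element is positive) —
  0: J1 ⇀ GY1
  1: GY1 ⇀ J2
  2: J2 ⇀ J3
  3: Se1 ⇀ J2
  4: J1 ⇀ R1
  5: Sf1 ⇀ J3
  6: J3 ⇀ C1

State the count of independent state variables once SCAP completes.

β3 |J2  (Se1: effort source, stroke at far end)
β5 |Sf1  (Sf1: flow source, stroke at near end)
β6 |J3  (C1: C, integral causality)
β2 |J2  (0-jn J3 has e-setter on 6)
β1 |GY1  (J2 needs exactly one f-in)
β0 |GY1  (through GY1, causality inverts; strokes same side of GY1)
β4 |J1  (1-jn J1 has f-setter on 0)

1  (C1 all integral)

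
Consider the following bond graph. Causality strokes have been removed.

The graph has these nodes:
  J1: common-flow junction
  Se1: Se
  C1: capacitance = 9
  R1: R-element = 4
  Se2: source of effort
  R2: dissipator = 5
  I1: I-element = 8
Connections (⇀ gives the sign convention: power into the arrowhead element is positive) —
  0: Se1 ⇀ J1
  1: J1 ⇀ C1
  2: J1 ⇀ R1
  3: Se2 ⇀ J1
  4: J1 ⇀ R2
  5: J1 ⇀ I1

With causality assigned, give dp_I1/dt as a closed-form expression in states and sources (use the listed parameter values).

dp_I1/dt = E_Se1 + E_Se2 - 9*p_I1/8 - q_C1/9

#0 →J1  (source Se1 imposes e)
#3 →J1  (Se2 (Se) sets effort on bond)
#1 →J1  (C1 integral (e out))
#5 →I1  (I1: I, integral causality)
#2 →J1  (1-jn J1 has f-setter on 5)
#4 →J1  (J1: bond 5 brought flow, rest push out)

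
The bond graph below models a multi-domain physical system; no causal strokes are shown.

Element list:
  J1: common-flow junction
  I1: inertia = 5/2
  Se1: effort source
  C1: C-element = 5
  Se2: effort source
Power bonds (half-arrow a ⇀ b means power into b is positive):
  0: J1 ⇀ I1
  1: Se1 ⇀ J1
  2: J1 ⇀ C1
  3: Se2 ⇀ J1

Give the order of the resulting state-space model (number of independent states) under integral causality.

#1 |J1  (Se1 fixes effort; stroke away)
#3 |J1  (Se2 (Se) sets effort on bond)
#0 |I1  (I1 integral (f out))
#2 |J1  (J1: bond 0 brought flow, rest push out)

2  (C1, I1 all integral)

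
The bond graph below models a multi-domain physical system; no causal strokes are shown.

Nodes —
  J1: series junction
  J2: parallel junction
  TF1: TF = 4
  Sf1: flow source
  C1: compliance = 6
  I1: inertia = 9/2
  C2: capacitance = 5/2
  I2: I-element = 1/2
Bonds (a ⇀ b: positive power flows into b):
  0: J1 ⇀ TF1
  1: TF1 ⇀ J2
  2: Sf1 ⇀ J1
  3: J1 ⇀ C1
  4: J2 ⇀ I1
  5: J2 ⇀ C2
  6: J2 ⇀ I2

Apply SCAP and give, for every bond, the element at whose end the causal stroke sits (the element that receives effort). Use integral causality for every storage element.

bond 0 →J1
bond 1 →TF1
bond 2 →Sf1
bond 3 →J1
bond 4 →I1
bond 5 →J2
bond 6 →I2

β2 →Sf1  (Sf1 (Sf) sets flow on bond)
β0 →J1  (common-f at J1 fixed by 2)
β3 →J1  (common-f at J1 fixed by 2)
β1 →TF1  (TF TF1: opposite of bond 0)
β4 →I1  (I1: I, integral causality)
β5 →J2  (C2 outputs effort q/C2)
β6 →I2  (J2 effort already set via bond 5)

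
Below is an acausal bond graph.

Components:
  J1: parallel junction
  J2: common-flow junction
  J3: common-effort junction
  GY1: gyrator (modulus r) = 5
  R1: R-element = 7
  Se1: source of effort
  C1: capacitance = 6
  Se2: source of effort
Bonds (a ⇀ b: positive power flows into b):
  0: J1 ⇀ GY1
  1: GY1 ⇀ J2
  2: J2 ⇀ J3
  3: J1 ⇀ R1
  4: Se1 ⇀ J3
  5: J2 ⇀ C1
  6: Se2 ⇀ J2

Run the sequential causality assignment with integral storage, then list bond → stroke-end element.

β0 stroke at GY1
β1 stroke at GY1
β2 stroke at J2
β3 stroke at J1
β4 stroke at J3
β5 stroke at J2
β6 stroke at J2

b4 stroke at J3  (Se1 fixes effort; stroke away)
b6 stroke at J2  (Se2 (Se) sets effort on bond)
b2 stroke at J2  (J3 effort already set via bond 4)
b5 stroke at J2  (C1: C, integral causality)
b1 stroke at GY1  (only one flow-in slot at J2)
b0 stroke at GY1  (GY1: gyrator matches bond 1)
b3 stroke at J1  (closing 0-jn rule on J1)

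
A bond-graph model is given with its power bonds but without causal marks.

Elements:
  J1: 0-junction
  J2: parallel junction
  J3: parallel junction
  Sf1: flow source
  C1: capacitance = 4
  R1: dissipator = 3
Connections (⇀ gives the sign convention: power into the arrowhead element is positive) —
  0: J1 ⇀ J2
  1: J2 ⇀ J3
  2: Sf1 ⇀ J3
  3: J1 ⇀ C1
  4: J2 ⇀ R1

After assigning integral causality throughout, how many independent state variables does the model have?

1  (C1 all integral)

b2 stroke at Sf1  (source Sf1 imposes f)
b1 stroke at J3  (J3 needs exactly one e-in)
b3 stroke at J1  (C1: C, integral causality)
b0 stroke at J2  (J1 effort already set via bond 3)
b4 stroke at R1  (J2 effort already set via bond 0)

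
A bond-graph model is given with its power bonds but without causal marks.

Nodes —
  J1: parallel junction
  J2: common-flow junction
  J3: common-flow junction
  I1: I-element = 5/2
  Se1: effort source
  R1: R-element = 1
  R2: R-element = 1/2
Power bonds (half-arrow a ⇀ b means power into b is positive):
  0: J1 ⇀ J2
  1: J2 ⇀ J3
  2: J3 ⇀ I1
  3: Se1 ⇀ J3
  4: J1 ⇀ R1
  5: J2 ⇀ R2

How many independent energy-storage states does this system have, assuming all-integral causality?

b3 stroke→J3  (Se1 fixes effort; stroke away)
b2 stroke→I1  (prefer integral on I1)
b1 stroke→J3  (1-jn J3 has f-setter on 2)
b0 stroke→J2  (J2: bond 1 brought flow, rest push out)
b5 stroke→J2  (J2: bond 1 brought flow, rest push out)
b4 stroke→J1  (J1 needs exactly one e-in)

1  (I1 all integral)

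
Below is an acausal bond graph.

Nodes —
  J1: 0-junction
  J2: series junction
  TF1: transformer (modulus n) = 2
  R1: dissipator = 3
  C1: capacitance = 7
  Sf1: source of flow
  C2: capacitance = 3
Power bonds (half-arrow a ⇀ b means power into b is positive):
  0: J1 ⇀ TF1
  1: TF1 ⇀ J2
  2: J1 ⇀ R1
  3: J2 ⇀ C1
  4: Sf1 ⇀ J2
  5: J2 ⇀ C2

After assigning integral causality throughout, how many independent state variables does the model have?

β4 →Sf1  (source Sf1 imposes f)
β1 →J2  (1-jn J2 has f-setter on 4)
β3 →J2  (J2: bond 4 brought flow, rest push out)
β5 →J2  (J2 flow already set via bond 4)
β0 →TF1  (through TF1, causality passes straight; one stroke at TF1)
β2 →J1  (closing 0-jn rule on J1)

2  (C1, C2 all integral)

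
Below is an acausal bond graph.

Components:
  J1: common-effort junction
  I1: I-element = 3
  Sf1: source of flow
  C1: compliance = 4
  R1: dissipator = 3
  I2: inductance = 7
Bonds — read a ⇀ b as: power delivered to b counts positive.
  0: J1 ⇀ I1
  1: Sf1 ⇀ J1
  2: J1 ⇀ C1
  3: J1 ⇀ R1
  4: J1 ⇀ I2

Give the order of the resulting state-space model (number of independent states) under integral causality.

β1 stroke→Sf1  (Sf1: flow source, stroke at near end)
β0 stroke→I1  (I1: I, integral causality)
β2 stroke→J1  (prefer integral on C1)
β3 stroke→R1  (J1 effort already set via bond 2)
β4 stroke→I2  (J1: bond 2 brought effort, rest push out)

3  (C1, I1, I2 all integral)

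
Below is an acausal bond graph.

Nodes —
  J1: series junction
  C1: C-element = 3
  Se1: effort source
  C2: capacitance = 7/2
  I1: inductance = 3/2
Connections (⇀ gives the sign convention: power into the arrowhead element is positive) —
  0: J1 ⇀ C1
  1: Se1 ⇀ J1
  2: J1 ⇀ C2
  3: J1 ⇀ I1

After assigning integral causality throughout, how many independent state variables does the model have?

b1 →J1  (Se1: effort source, stroke at far end)
b0 →J1  (C1: C, integral causality)
b2 →J1  (C2 outputs effort q/C2)
b3 →I1  (closing 1-jn rule on J1)

3  (C1, C2, I1 all integral)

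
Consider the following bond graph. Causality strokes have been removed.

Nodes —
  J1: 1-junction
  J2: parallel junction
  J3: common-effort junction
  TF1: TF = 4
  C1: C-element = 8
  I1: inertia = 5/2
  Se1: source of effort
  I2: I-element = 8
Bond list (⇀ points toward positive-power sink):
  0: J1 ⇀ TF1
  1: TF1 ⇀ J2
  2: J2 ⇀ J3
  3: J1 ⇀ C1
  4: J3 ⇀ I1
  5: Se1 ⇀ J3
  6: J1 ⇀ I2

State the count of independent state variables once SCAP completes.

b5 →J3  (Se1: effort source, stroke at far end)
b2 →J2  (common-e at J3 fixed by 5)
b4 →I1  (J3 effort already set via bond 5)
b1 →TF1  (J2 effort already set via bond 2)
b0 →J1  (TF1 one-in-one-out from 1)
b3 →J1  (C1: C, integral causality)
b6 →I2  (J1 needs exactly one f-in)

3  (C1, I1, I2 all integral)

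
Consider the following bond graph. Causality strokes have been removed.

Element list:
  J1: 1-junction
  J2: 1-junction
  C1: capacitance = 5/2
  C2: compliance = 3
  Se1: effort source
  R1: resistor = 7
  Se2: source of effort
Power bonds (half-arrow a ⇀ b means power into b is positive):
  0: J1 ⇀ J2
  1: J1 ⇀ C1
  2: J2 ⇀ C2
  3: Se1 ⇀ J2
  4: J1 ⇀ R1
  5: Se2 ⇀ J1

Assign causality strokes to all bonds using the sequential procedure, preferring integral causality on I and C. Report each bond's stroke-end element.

β3 stroke at J2  (Se1 fixes effort; stroke away)
β5 stroke at J1  (source Se2 imposes e)
β1 stroke at J1  (prefer integral on C1)
β2 stroke at J2  (C2 outputs effort q/C2)
β0 stroke at J1  (only one flow-in slot at J2)
β4 stroke at R1  (only one flow-in slot at J1)

b0 stroke at J1
b1 stroke at J1
b2 stroke at J2
b3 stroke at J2
b4 stroke at R1
b5 stroke at J1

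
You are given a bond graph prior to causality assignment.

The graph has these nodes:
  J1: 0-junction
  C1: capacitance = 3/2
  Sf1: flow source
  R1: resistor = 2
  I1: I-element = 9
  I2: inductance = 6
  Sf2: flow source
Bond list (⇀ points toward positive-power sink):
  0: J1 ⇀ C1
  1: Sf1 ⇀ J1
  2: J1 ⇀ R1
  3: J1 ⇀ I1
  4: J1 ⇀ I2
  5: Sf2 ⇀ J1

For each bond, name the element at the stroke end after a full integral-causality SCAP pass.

b1 stroke at Sf1  (Sf1 (Sf) sets flow on bond)
b5 stroke at Sf2  (source Sf2 imposes f)
b0 stroke at J1  (C1 integral (e out))
b2 stroke at R1  (J1 effort already set via bond 0)
b3 stroke at I1  (J1: bond 0 brought effort, rest push out)
b4 stroke at I2  (J1 effort already set via bond 0)

b0 →J1
b1 →Sf1
b2 →R1
b3 →I1
b4 →I2
b5 →Sf2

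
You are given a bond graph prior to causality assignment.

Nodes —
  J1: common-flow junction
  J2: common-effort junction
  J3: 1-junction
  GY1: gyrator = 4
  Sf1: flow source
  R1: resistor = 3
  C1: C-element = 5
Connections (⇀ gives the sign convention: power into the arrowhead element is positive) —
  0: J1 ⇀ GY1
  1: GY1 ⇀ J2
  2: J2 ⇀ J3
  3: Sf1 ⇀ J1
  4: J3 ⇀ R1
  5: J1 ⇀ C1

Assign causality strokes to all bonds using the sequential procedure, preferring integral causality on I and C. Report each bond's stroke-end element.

β3 stroke at Sf1  (Sf1 (Sf) sets flow on bond)
β0 stroke at J1  (J1: bond 3 brought flow, rest push out)
β5 stroke at J1  (J1: bond 3 brought flow, rest push out)
β1 stroke at J2  (GY GY1: same side as bond 0)
β2 stroke at J3  (J2 effort already set via bond 1)
β4 stroke at R1  (only one flow-in slot at J3)

#0 |J1
#1 |J2
#2 |J3
#3 |Sf1
#4 |R1
#5 |J1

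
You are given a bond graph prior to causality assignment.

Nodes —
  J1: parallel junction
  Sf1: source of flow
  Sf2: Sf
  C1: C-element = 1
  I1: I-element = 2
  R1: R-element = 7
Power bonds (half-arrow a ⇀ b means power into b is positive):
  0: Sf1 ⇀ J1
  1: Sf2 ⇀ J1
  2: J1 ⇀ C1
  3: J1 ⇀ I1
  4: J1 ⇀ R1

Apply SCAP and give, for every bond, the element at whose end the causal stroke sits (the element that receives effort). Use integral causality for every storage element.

bond 0 |Sf1
bond 1 |Sf2
bond 2 |J1
bond 3 |I1
bond 4 |R1

#0 stroke at Sf1  (Sf1: flow source, stroke at near end)
#1 stroke at Sf2  (Sf2 fixes flow; stroke at Sf2)
#2 stroke at J1  (prefer integral on C1)
#3 stroke at I1  (J1: bond 2 brought effort, rest push out)
#4 stroke at R1  (common-e at J1 fixed by 2)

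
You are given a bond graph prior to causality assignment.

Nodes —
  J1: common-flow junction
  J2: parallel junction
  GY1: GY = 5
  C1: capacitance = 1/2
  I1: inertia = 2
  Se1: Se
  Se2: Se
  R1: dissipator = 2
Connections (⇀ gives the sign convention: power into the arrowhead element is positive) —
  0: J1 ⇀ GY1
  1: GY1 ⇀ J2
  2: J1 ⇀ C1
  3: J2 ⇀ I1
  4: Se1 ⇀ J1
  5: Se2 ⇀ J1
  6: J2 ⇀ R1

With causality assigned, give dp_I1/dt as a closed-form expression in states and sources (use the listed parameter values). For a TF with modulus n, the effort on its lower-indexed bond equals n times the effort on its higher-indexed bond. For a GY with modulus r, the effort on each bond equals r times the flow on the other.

bond 4 stroke at J1  (Se1 fixes effort; stroke away)
bond 5 stroke at J1  (Se2: effort source, stroke at far end)
bond 2 stroke at J1  (prefer integral on C1)
bond 0 stroke at GY1  (closing 1-jn rule on J1)
bond 1 stroke at GY1  (GY1: gyrator matches bond 0)
bond 3 stroke at I1  (I1 integral (f out))
bond 6 stroke at J2  (only one effort-in slot at J2)

dp_I1/dt = 2*E_Se1/5 + 2*E_Se2/5 - p_I1 - 4*q_C1/5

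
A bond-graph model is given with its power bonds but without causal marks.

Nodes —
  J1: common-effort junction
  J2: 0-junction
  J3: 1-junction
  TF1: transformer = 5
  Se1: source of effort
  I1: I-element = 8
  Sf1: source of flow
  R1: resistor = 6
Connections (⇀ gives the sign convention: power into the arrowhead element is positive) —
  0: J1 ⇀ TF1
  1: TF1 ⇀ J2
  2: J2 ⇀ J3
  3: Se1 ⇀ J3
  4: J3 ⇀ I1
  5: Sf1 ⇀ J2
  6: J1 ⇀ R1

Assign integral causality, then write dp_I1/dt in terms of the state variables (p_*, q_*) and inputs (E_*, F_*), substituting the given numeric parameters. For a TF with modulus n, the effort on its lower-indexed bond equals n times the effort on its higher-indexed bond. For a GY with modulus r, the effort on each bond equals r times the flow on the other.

b3 |J3  (Se1: effort source, stroke at far end)
b5 |Sf1  (Sf1 fixes flow; stroke at Sf1)
b4 |I1  (I1 outputs flow p/I1)
b2 |J3  (common-f at J3 fixed by 4)
b1 |J2  (closing 0-jn rule on J2)
b0 |TF1  (TF1 one-in-one-out from 1)
b6 |J1  (J1: last free bond brings effort in)

dp_I1/dt = E_Se1 + 6*F_Sf1/25 - 3*p_I1/100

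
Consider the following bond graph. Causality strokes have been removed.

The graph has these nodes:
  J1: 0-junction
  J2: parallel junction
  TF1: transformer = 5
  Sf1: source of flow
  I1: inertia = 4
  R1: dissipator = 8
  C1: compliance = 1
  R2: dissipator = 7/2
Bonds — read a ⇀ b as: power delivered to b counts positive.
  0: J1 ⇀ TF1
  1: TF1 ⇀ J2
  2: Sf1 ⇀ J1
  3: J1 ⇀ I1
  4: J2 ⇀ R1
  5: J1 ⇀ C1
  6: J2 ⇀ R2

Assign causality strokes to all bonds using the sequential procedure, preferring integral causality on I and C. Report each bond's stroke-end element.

β0 |TF1
β1 |J2
β2 |Sf1
β3 |I1
β4 |R1
β5 |J1
β6 |R2

bond 2 |Sf1  (Sf1 (Sf) sets flow on bond)
bond 3 |I1  (prefer integral on I1)
bond 5 |J1  (prefer integral on C1)
bond 0 |TF1  (0-jn J1 has e-setter on 5)
bond 1 |J2  (through TF1, causality passes straight; one stroke at TF1)
bond 4 |R1  (common-e at J2 fixed by 1)
bond 6 |R2  (0-jn J2 has e-setter on 1)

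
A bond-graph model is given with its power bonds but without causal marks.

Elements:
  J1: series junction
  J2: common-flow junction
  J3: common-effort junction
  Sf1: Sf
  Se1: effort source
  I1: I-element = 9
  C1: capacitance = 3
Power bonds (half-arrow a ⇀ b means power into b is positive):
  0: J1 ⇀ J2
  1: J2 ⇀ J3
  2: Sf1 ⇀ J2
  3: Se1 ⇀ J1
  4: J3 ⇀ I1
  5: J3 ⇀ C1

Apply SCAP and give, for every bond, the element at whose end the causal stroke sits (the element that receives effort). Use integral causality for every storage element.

bond 2 →Sf1  (Sf1 (Sf) sets flow on bond)
bond 3 →J1  (Se1: effort source, stroke at far end)
bond 0 →J2  (J1 needs exactly one f-in)
bond 1 →J2  (J2: bond 2 brought flow, rest push out)
bond 4 →I1  (I1 integral (f out))
bond 5 →J3  (J3: last free bond brings effort in)

b0 stroke at J2
b1 stroke at J2
b2 stroke at Sf1
b3 stroke at J1
b4 stroke at I1
b5 stroke at J3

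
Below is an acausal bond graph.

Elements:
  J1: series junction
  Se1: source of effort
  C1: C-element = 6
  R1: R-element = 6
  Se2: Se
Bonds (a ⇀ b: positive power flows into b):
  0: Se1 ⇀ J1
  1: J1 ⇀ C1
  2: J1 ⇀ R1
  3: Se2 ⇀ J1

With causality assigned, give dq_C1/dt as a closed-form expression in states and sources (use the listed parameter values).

dq_C1/dt = E_Se1/6 + E_Se2/6 - q_C1/36

b0 |J1  (Se1 fixes effort; stroke away)
b3 |J1  (Se2 (Se) sets effort on bond)
b1 |J1  (C1: C, integral causality)
b2 |R1  (J1 needs exactly one f-in)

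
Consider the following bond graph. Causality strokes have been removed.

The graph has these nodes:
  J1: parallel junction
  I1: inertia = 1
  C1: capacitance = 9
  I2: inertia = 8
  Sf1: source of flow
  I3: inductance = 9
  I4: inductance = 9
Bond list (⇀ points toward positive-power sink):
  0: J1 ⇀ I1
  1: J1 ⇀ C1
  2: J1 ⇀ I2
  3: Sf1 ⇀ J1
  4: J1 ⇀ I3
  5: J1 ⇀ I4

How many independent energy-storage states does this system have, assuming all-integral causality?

β3 stroke→Sf1  (Sf1 (Sf) sets flow on bond)
β0 stroke→I1  (I1 outputs flow p/I1)
β1 stroke→J1  (C1: C, integral causality)
β2 stroke→I2  (0-jn J1 has e-setter on 1)
β4 stroke→I3  (J1: bond 1 brought effort, rest push out)
β5 stroke→I4  (J1: bond 1 brought effort, rest push out)

5  (C1, I1, I2, I3, I4 all integral)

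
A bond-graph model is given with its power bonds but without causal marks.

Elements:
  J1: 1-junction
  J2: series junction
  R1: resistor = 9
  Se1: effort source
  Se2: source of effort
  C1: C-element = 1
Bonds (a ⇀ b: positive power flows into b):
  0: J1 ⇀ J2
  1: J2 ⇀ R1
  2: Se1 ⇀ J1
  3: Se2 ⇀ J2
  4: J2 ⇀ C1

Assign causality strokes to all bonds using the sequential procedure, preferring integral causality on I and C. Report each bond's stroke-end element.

b2 |J1  (Se1 fixes effort; stroke away)
b3 |J2  (Se2 (Se) sets effort on bond)
b0 |J2  (J1 needs exactly one f-in)
b4 |J2  (C1: C, integral causality)
b1 |R1  (only one flow-in slot at J2)

β0 →J2
β1 →R1
β2 →J1
β3 →J2
β4 →J2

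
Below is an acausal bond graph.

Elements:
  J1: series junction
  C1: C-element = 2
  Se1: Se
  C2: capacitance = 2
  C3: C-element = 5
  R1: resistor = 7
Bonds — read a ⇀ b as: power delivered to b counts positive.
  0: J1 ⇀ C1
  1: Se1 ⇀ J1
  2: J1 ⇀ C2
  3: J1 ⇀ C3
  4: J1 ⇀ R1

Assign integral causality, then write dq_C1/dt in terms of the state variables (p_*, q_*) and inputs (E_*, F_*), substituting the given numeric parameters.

dq_C1/dt = E_Se1/7 - q_C1/14 - q_C2/14 - q_C3/35

b1 |J1  (Se1: effort source, stroke at far end)
b0 |J1  (C1 integral (e out))
b2 |J1  (prefer integral on C2)
b3 |J1  (prefer integral on C3)
b4 |R1  (closing 1-jn rule on J1)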